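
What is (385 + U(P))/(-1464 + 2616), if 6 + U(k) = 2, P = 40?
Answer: 127/384 ≈ 0.33073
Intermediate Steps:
U(k) = -4 (U(k) = -6 + 2 = -4)
(385 + U(P))/(-1464 + 2616) = (385 - 4)/(-1464 + 2616) = 381/1152 = 381*(1/1152) = 127/384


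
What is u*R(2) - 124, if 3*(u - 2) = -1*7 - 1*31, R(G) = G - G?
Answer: -124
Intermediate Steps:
R(G) = 0
u = -32/3 (u = 2 + (-1*7 - 1*31)/3 = 2 + (-7 - 31)/3 = 2 + (1/3)*(-38) = 2 - 38/3 = -32/3 ≈ -10.667)
u*R(2) - 124 = -32/3*0 - 124 = 0 - 124 = -124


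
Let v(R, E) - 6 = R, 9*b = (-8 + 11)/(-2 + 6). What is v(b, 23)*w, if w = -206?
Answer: -7519/6 ≈ -1253.2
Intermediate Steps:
b = 1/12 (b = ((-8 + 11)/(-2 + 6))/9 = (3/4)/9 = (3*(1/4))/9 = (1/9)*(3/4) = 1/12 ≈ 0.083333)
v(R, E) = 6 + R
v(b, 23)*w = (6 + 1/12)*(-206) = (73/12)*(-206) = -7519/6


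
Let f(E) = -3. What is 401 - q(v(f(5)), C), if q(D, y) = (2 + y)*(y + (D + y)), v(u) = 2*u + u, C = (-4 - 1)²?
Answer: -706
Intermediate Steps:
C = 25 (C = (-5)² = 25)
v(u) = 3*u
q(D, y) = (2 + y)*(D + 2*y)
401 - q(v(f(5)), C) = 401 - (2*(3*(-3)) + 2*25² + 4*25 + (3*(-3))*25) = 401 - (2*(-9) + 2*625 + 100 - 9*25) = 401 - (-18 + 1250 + 100 - 225) = 401 - 1*1107 = 401 - 1107 = -706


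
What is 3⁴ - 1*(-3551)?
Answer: 3632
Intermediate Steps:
3⁴ - 1*(-3551) = 81 + 3551 = 3632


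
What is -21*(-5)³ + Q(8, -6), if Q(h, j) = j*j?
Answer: 2661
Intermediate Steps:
Q(h, j) = j²
-21*(-5)³ + Q(8, -6) = -21*(-5)³ + (-6)² = -21*(-125) + 36 = 2625 + 36 = 2661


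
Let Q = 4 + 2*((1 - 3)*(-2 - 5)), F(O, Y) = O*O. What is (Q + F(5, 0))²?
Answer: 3249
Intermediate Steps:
F(O, Y) = O²
Q = 32 (Q = 4 + 2*(-2*(-7)) = 4 + 2*14 = 4 + 28 = 32)
(Q + F(5, 0))² = (32 + 5²)² = (32 + 25)² = 57² = 3249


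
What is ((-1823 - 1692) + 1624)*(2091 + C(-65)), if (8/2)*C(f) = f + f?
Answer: -7785247/2 ≈ -3.8926e+6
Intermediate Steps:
C(f) = f/2 (C(f) = (f + f)/4 = (2*f)/4 = f/2)
((-1823 - 1692) + 1624)*(2091 + C(-65)) = ((-1823 - 1692) + 1624)*(2091 + (½)*(-65)) = (-3515 + 1624)*(2091 - 65/2) = -1891*4117/2 = -7785247/2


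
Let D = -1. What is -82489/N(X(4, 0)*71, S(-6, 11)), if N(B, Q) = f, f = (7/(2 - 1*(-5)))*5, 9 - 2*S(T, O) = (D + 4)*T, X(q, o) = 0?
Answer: -82489/5 ≈ -16498.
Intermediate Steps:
S(T, O) = 9/2 - 3*T/2 (S(T, O) = 9/2 - (-1 + 4)*T/2 = 9/2 - 3*T/2)
f = 5 (f = (7/(2 + 5))*5 = (7/7)*5 = (7*(1/7))*5 = 1*5 = 5)
N(B, Q) = 5
-82489/N(X(4, 0)*71, S(-6, 11)) = -82489/5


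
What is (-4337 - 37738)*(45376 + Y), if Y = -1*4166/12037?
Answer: -22980807337950/12037 ≈ -1.9092e+9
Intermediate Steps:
Y = -4166/12037 (Y = -4166*1/12037 = -4166/12037 ≈ -0.34610)
(-4337 - 37738)*(45376 + Y) = (-4337 - 37738)*(45376 - 4166/12037) = -42075*546186746/12037 = -22980807337950/12037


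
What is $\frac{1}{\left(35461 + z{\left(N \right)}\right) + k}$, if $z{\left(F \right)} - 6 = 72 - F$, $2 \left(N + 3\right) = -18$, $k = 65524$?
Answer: $\frac{1}{101075} \approx 9.8936 \cdot 10^{-6}$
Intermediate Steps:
$N = -12$ ($N = -3 + \frac{1}{2} \left(-18\right) = -3 - 9 = -12$)
$z{\left(F \right)} = 78 - F$ ($z{\left(F \right)} = 6 - \left(-72 + F\right) = 78 - F$)
$\frac{1}{\left(35461 + z{\left(N \right)}\right) + k} = \frac{1}{\left(35461 + \left(78 - -12\right)\right) + 65524} = \frac{1}{\left(35461 + \left(78 + 12\right)\right) + 65524} = \frac{1}{\left(35461 + 90\right) + 65524} = \frac{1}{35551 + 65524} = \frac{1}{101075}$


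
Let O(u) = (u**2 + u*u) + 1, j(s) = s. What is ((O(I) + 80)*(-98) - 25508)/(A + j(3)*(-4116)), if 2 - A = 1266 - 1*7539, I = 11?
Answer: 57162/6073 ≈ 9.4125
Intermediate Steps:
O(u) = 1 + 2*u**2 (O(u) = (u**2 + u**2) + 1 = 2*u**2 + 1 = 1 + 2*u**2)
A = 6275 (A = 2 - (1266 - 1*7539) = 2 - (1266 - 7539) = 2 - 1*(-6273) = 2 + 6273 = 6275)
((O(I) + 80)*(-98) - 25508)/(A + j(3)*(-4116)) = (((1 + 2*11**2) + 80)*(-98) - 25508)/(6275 + 3*(-4116)) = (((1 + 2*121) + 80)*(-98) - 25508)/(6275 - 12348) = (((1 + 242) + 80)*(-98) - 25508)/(-6073) = ((243 + 80)*(-98) - 25508)*(-1/6073) = (323*(-98) - 25508)*(-1/6073) = (-31654 - 25508)*(-1/6073) = -57162*(-1/6073) = 57162/6073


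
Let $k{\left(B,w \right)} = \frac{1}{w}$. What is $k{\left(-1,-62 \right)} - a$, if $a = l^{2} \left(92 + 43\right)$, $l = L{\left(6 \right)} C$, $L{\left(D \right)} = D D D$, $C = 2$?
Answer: $- \frac{1562042881}{62} \approx -2.5194 \cdot 10^{7}$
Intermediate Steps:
$L{\left(D \right)} = D^{3}$ ($L{\left(D \right)} = D^{2} D = D^{3}$)
$l = 432$ ($l = 6^{3} \cdot 2 = 216 \cdot 2 = 432$)
$a = 25194240$ ($a = 432^{2} \left(92 + 43\right) = 186624 \cdot 135 = 25194240$)
$k{\left(-1,-62 \right)} - a = \frac{1}{-62} - 25194240 = - \frac{1}{62} - 25194240 = - \frac{1562042881}{62}$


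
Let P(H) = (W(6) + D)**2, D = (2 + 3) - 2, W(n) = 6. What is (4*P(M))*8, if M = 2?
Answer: 2592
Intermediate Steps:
D = 3 (D = 5 - 2 = 3)
P(H) = 81 (P(H) = (6 + 3)**2 = 9**2 = 81)
(4*P(M))*8 = (4*81)*8 = 324*8 = 2592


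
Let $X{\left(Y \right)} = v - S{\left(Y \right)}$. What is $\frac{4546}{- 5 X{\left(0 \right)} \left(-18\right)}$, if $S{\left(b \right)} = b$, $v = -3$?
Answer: $- \frac{2273}{135} \approx -16.837$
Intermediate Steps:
$X{\left(Y \right)} = -3 - Y$
$\frac{4546}{- 5 X{\left(0 \right)} \left(-18\right)} = \frac{4546}{- 5 \left(-3 - 0\right) \left(-18\right)} = \frac{4546}{- 5 \left(-3 + 0\right) \left(-18\right)} = \frac{4546}{\left(-5\right) \left(-3\right) \left(-18\right)} = \frac{4546}{15 \left(-18\right)} = \frac{4546}{-270} = 4546 \left(- \frac{1}{270}\right) = - \frac{2273}{135}$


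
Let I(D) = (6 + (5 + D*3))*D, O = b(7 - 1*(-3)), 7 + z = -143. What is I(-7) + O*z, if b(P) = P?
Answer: -1430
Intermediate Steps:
z = -150 (z = -7 - 143 = -150)
O = 10 (O = 7 - 1*(-3) = 7 + 3 = 10)
I(D) = D*(11 + 3*D) (I(D) = (6 + (5 + 3*D))*D = (11 + 3*D)*D = D*(11 + 3*D))
I(-7) + O*z = -7*(11 + 3*(-7)) + 10*(-150) = -7*(11 - 21) - 1500 = -7*(-10) - 1500 = 70 - 1500 = -1430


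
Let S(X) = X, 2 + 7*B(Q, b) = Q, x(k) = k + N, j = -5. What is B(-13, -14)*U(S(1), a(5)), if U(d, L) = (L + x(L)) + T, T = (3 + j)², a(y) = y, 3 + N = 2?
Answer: -195/7 ≈ -27.857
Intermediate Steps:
N = -1 (N = -3 + 2 = -1)
x(k) = -1 + k (x(k) = k - 1 = -1 + k)
T = 4 (T = (3 - 5)² = (-2)² = 4)
B(Q, b) = -2/7 + Q/7
U(d, L) = 3 + 2*L (U(d, L) = (L + (-1 + L)) + 4 = (-1 + 2*L) + 4 = 3 + 2*L)
B(-13, -14)*U(S(1), a(5)) = (-2/7 + (⅐)*(-13))*(3 + 2*5) = (-2/7 - 13/7)*(3 + 10) = -15/7*13 = -195/7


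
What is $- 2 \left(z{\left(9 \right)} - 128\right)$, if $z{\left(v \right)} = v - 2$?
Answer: $242$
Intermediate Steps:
$z{\left(v \right)} = -2 + v$
$- 2 \left(z{\left(9 \right)} - 128\right) = - 2 \left(\left(-2 + 9\right) - 128\right) = - 2 \left(7 - 128\right) = \left(-2\right) \left(-121\right) = 242$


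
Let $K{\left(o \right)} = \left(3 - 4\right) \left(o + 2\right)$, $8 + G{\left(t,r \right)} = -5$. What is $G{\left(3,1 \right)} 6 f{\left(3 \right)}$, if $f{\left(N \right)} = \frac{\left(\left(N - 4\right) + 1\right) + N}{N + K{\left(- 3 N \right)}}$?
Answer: $- \frac{117}{5} \approx -23.4$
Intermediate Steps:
$G{\left(t,r \right)} = -13$ ($G{\left(t,r \right)} = -8 - 5 = -13$)
$K{\left(o \right)} = -2 - o$ ($K{\left(o \right)} = - (2 + o) = -2 - o$)
$f{\left(N \right)} = \frac{-3 + 2 N}{-2 + 4 N}$ ($f{\left(N \right)} = \frac{\left(\left(N - 4\right) + 1\right) + N}{N - \left(2 - 3 N\right)} = \frac{\left(\left(-4 + N\right) + 1\right) + N}{N + \left(-2 + 3 N\right)} = \frac{\left(-3 + N\right) + N}{-2 + 4 N} = \frac{-3 + 2 N}{-2 + 4 N}$)
$G{\left(3,1 \right)} 6 f{\left(3 \right)} = \left(-13\right) 6 \frac{-3 + 2 \cdot 3}{2 \left(-1 + 2 \cdot 3\right)} = - 78 \frac{-3 + 6}{2 \left(-1 + 6\right)} = - 78 \cdot \frac{1}{2} \cdot \frac{1}{5} \cdot 3 = \left(-78\right) \frac{3}{10} = - \frac{117}{5}$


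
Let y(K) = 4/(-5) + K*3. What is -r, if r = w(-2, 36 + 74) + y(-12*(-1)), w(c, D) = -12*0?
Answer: -176/5 ≈ -35.200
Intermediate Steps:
w(c, D) = 0
y(K) = -⅘ + 3*K (y(K) = 4*(-⅕) + 3*K = -⅘ + 3*K)
r = 176/5 (r = 0 + (-⅘ + 3*(-12*(-1))) = 0 + (-⅘ + 3*12) = 0 + (-⅘ + 36) = 0 + 176/5 = 176/5 ≈ 35.200)
-r = -1*176/5 = -176/5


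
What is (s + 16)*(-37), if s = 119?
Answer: -4995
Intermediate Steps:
(s + 16)*(-37) = (119 + 16)*(-37) = 135*(-37) = -4995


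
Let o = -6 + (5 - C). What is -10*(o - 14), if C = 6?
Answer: 210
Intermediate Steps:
o = -7 (o = -6 + (5 - 1*6) = -6 + (5 - 6) = -6 - 1 = -7)
-10*(o - 14) = -10*(-7 - 14) = -10*(-21) = 210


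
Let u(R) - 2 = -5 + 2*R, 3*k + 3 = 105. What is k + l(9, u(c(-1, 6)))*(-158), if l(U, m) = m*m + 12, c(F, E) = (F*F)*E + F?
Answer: -9604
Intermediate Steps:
k = 34 (k = -1 + (⅓)*105 = -1 + 35 = 34)
c(F, E) = F + E*F² (c(F, E) = F²*E + F = E*F² + F = F + E*F²)
u(R) = -3 + 2*R (u(R) = 2 + (-5 + 2*R) = -3 + 2*R)
l(U, m) = 12 + m² (l(U, m) = m² + 12 = 12 + m²)
k + l(9, u(c(-1, 6)))*(-158) = 34 + (12 + (-3 + 2*(-(1 + 6*(-1))))²)*(-158) = 34 + (12 + (-3 + 2*(-(1 - 6)))²)*(-158) = 34 + (12 + (-3 + 2*(-1*(-5)))²)*(-158) = 34 + (12 + (-3 + 2*5)²)*(-158) = 34 + (12 + (-3 + 10)²)*(-158) = 34 + (12 + 7²)*(-158) = 34 + (12 + 49)*(-158) = 34 + 61*(-158) = 34 - 9638 = -9604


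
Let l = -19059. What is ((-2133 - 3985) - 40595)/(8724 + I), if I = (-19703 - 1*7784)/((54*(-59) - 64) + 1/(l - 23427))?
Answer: -2150035910071/401924459802 ≈ -5.3493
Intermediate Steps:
I = 1167812682/138079501 (I = (-19703 - 1*7784)/((54*(-59) - 64) + 1/(-19059 - 23427)) = (-19703 - 7784)/((-3186 - 64) + 1/(-42486)) = -27487/(-3250 - 1/42486) = -27487/(-138079501/42486) = -27487*(-42486/138079501) = 1167812682/138079501 ≈ 8.4575)
((-2133 - 3985) - 40595)/(8724 + I) = ((-2133 - 3985) - 40595)/(8724 + 1167812682/138079501) = (-6118 - 40595)/(1205773379406/138079501) = -46713*138079501/1205773379406 = -2150035910071/401924459802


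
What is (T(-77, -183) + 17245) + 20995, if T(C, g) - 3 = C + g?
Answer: 37983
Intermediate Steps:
T(C, g) = 3 + C + g (T(C, g) = 3 + (C + g) = 3 + C + g)
(T(-77, -183) + 17245) + 20995 = ((3 - 77 - 183) + 17245) + 20995 = (-257 + 17245) + 20995 = 16988 + 20995 = 37983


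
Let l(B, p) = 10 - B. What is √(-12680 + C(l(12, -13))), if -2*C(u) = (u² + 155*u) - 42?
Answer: 13*I*√74 ≈ 111.83*I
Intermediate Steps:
C(u) = 21 - 155*u/2 - u²/2 (C(u) = -((u² + 155*u) - 42)/2 = -(-42 + u² + 155*u)/2 = 21 - 155*u/2 - u²/2)
√(-12680 + C(l(12, -13))) = √(-12680 + (21 - 155*(10 - 1*12)/2 - (10 - 1*12)²/2)) = √(-12680 + (21 - 155*(10 - 12)/2 - (10 - 12)²/2)) = √(-12680 + (21 - 155/2*(-2) - ½*(-2)²)) = √(-12680 + (21 + 155 - ½*4)) = √(-12680 + (21 + 155 - 2)) = √(-12680 + 174) = √(-12506) = 13*I*√74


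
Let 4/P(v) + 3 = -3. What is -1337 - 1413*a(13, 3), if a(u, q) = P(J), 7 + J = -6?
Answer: -395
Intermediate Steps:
J = -13 (J = -7 - 6 = -13)
P(v) = -2/3 (P(v) = 4/(-3 - 3) = 4/(-6) = 4*(-1/6) = -2/3)
a(u, q) = -2/3
-1337 - 1413*a(13, 3) = -1337 - 1413*(-2/3) = -1337 + 942 = -395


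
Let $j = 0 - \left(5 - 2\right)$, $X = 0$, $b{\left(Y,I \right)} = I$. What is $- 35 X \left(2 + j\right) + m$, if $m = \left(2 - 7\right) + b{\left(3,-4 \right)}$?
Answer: $-9$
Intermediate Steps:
$j = -3$ ($j = 0 - \left(5 - 2\right) = 0 - 3 = -3$)
$m = -9$ ($m = \left(2 - 7\right) - 4 = -5 - 4 = -9$)
$- 35 X \left(2 + j\right) + m = - 35 \cdot 0 \left(2 - 3\right) - 9 = - 35 \cdot 0 \left(-1\right) - 9 = \left(-35\right) 0 - 9 = 0 - 9 = -9$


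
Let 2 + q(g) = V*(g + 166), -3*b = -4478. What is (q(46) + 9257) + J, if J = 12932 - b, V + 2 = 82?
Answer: 112963/3 ≈ 37654.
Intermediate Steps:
b = 4478/3 (b = -⅓*(-4478) = 4478/3 ≈ 1492.7)
V = 80 (V = -2 + 82 = 80)
J = 34318/3 (J = 12932 - 1*4478/3 = 12932 - 4478/3 = 34318/3 ≈ 11439.)
q(g) = 13278 + 80*g (q(g) = -2 + 80*(g + 166) = -2 + 80*(166 + g) = -2 + (13280 + 80*g) = 13278 + 80*g)
(q(46) + 9257) + J = ((13278 + 80*46) + 9257) + 34318/3 = ((13278 + 3680) + 9257) + 34318/3 = (16958 + 9257) + 34318/3 = 26215 + 34318/3 = 112963/3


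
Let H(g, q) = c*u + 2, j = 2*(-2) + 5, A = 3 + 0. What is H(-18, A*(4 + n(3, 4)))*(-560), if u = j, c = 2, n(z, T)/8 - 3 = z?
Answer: -2240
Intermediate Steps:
n(z, T) = 24 + 8*z
A = 3
j = 1 (j = -4 + 5 = 1)
u = 1
H(g, q) = 4 (H(g, q) = 2*1 + 2 = 2 + 2 = 4)
H(-18, A*(4 + n(3, 4)))*(-560) = 4*(-560) = -2240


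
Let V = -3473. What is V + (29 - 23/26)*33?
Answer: -66175/26 ≈ -2545.2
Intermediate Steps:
V + (29 - 23/26)*33 = -3473 + (29 - 23/26)*33 = -3473 + (731/26)*33 = -3473 + 24123/26 = -66175/26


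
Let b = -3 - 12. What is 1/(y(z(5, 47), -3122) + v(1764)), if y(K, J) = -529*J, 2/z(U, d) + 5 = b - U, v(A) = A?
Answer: 1/1653302 ≈ 6.0485e-7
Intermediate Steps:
b = -15
z(U, d) = 2/(-20 - U) (z(U, d) = 2/(-5 + (-15 - U)) = 2/(-20 - U))
1/(y(z(5, 47), -3122) + v(1764)) = 1/(-529*(-3122) + 1764) = 1/(1651538 + 1764) = 1/1653302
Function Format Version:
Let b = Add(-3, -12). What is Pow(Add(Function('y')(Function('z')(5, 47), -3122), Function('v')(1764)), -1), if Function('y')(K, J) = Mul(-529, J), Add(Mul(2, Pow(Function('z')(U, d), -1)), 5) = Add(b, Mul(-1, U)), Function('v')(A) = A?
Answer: Rational(1, 1653302) ≈ 6.0485e-7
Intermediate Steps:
b = -15
Function('z')(U, d) = Mul(2, Pow(Add(-20, Mul(-1, U)), -1)) (Function('z')(U, d) = Mul(2, Pow(Add(-5, Add(-15, Mul(-1, U))), -1)) = Mul(2, Pow(Add(-20, Mul(-1, U)), -1)))
Pow(Add(Function('y')(Function('z')(5, 47), -3122), Function('v')(1764)), -1) = Pow(Add(Mul(-529, -3122), 1764), -1) = Pow(Add(1651538, 1764), -1) = Pow(1653302, -1) = Rational(1, 1653302)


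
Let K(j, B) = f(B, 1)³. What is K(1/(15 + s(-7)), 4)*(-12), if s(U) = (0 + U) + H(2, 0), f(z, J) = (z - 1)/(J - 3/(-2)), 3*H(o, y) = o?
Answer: -2592/125 ≈ -20.736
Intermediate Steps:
H(o, y) = o/3
f(z, J) = (-1 + z)/(3/2 + J) (f(z, J) = (-1 + z)/(J - 3*(-½)) = (-1 + z)/(J + 3/2) = (-1 + z)/(3/2 + J))
s(U) = ⅔ + U (s(U) = (0 + U) + (⅓)*2 = U + ⅔ = ⅔ + U)
K(j, B) = (-⅖ + 2*B/5)³ (K(j, B) = (2*(-1 + B)/(3 + 2*1))³ = (2*(-1 + B)/(3 + 2))³ = (2*(-1 + B)/5)³ = (2*(⅕)*(-1 + B))³ = (-⅖ + 2*B/5)³)
K(1/(15 + s(-7)), 4)*(-12) = (8*(-1 + 4)³/125)*(-12) = ((8/125)*3³)*(-12) = ((8/125)*27)*(-12) = (216/125)*(-12) = -2592/125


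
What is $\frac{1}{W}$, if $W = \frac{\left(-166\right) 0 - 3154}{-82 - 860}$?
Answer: $\frac{471}{1577} \approx 0.29867$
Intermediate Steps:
$W = \frac{1577}{471}$ ($W = \frac{0 - 3154}{-942} = \left(-3154\right) \left(- \frac{1}{942}\right) = \frac{1577}{471} \approx 3.3482$)
$\frac{1}{W} = \frac{1}{\frac{1577}{471}} = \frac{471}{1577}$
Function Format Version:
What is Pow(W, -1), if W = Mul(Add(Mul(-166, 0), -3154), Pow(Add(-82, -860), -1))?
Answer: Rational(471, 1577) ≈ 0.29867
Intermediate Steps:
W = Rational(1577, 471) (W = Mul(Add(0, -3154), Pow(-942, -1)) = Mul(-3154, Rational(-1, 942)) = Rational(1577, 471) ≈ 3.3482)
Pow(W, -1) = Pow(Rational(1577, 471), -1) = Rational(471, 1577)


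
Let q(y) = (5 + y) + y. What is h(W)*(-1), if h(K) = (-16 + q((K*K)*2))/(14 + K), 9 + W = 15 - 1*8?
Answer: -5/12 ≈ -0.41667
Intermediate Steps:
q(y) = 5 + 2*y
W = -2 (W = -9 + (15 - 1*8) = -9 + (15 - 8) = -9 + 7 = -2)
h(K) = (-11 + 4*K**2)/(14 + K) (h(K) = (-16 + (5 + 2*((K*K)*2)))/(14 + K) = (-16 + (5 + 2*(K**2*2)))/(14 + K) = (-16 + (5 + 2*(2*K**2)))/(14 + K) = (-16 + (5 + 4*K**2))/(14 + K) = (-11 + 4*K**2)/(14 + K))
h(W)*(-1) = ((-11 + 4*(-2)**2)/(14 - 2))*(-1) = ((-11 + 4*4)/12)*(-1) = ((-11 + 16)/12)*(-1) = ((1/12)*5)*(-1) = (5/12)*(-1) = -5/12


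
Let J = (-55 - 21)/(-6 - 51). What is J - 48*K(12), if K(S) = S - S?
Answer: 4/3 ≈ 1.3333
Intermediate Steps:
K(S) = 0
J = 4/3 (J = -76/(-57) = -76*(-1/57) = 4/3 ≈ 1.3333)
J - 48*K(12) = 4/3 - 48*0 = 4/3 + 0 = 4/3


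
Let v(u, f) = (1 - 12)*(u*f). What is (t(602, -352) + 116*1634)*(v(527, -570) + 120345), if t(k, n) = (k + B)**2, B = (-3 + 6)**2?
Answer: 1927607179275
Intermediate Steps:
B = 9 (B = 3**2 = 9)
t(k, n) = (9 + k)**2 (t(k, n) = (k + 9)**2 = (9 + k)**2)
v(u, f) = -11*f*u
(t(602, -352) + 116*1634)*(v(527, -570) + 120345) = ((9 + 602)**2 + 116*1634)*(-11*(-570)*527 + 120345) = (611**2 + 189544)*(3304290 + 120345) = (373321 + 189544)*3424635 = 562865*3424635 = 1927607179275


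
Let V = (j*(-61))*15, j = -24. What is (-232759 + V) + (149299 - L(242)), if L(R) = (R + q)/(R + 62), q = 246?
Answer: -2337061/38 ≈ -61502.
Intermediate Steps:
L(R) = (246 + R)/(62 + R) (L(R) = (R + 246)/(R + 62) = (246 + R)/(62 + R))
V = 21960 (V = -24*(-61)*15 = 1464*15 = 21960)
(-232759 + V) + (149299 - L(242)) = (-232759 + 21960) + (149299 - (246 + 242)/(62 + 242)) = -210799 + (149299 - 488/304) = -210799 + (149299 - 1*61/38) = -210799 + (149299 - 61/38) = -210799 + 5673301/38 = -2337061/38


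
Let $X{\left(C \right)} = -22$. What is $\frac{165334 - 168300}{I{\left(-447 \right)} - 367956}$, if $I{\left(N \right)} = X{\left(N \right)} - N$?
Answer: $\frac{2966}{367531} \approx 0.0080701$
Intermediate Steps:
$I{\left(N \right)} = -22 - N$
$\frac{165334 - 168300}{I{\left(-447 \right)} - 367956} = \frac{165334 - 168300}{\left(-22 - -447\right) - 367956} = \frac{165334 - 168300}{\left(-22 + 447\right) - 367956} = \frac{165334 - 168300}{425 - 367956} = - \frac{2966}{-367531} = \left(-2966\right) \left(- \frac{1}{367531}\right) = \frac{2966}{367531}$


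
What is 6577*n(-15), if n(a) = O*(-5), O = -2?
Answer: 65770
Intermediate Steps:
n(a) = 10 (n(a) = -2*(-5) = 10)
6577*n(-15) = 6577*10 = 65770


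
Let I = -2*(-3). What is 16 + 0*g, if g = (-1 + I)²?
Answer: 16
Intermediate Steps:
I = 6
g = 25 (g = (-1 + 6)² = 5² = 25)
16 + 0*g = 16 + 0*25 = 16 + 0 = 16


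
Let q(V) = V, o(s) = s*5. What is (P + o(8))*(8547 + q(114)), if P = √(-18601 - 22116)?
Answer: 346440 + 8661*I*√40717 ≈ 3.4644e+5 + 1.7477e+6*I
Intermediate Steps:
o(s) = 5*s
P = I*√40717 (P = √(-40717) = I*√40717 ≈ 201.78*I)
(P + o(8))*(8547 + q(114)) = (I*√40717 + 5*8)*(8547 + 114) = (I*√40717 + 40)*8661 = (40 + I*√40717)*8661 = 346440 + 8661*I*√40717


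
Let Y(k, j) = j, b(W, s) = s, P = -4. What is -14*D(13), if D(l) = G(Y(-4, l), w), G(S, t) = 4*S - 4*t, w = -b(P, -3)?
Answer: -560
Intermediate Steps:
w = 3 (w = -1*(-3) = 3)
G(S, t) = -4*t + 4*S
D(l) = -12 + 4*l (D(l) = -4*3 + 4*l = -12 + 4*l)
-14*D(13) = -14*(-12 + 4*13) = -14*(-12 + 52) = -14*40 = -560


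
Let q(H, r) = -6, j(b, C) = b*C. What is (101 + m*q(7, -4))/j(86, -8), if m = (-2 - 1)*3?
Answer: -155/688 ≈ -0.22529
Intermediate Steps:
j(b, C) = C*b
m = -9 (m = -3*3 = -9)
(101 + m*q(7, -4))/j(86, -8) = (101 - 9*(-6))/((-8*86)) = (101 + 54)/(-688) = 155*(-1/688) = -155/688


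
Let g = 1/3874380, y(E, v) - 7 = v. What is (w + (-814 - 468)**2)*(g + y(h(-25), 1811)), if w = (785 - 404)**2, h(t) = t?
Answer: 2519764504270817/774876 ≈ 3.2518e+9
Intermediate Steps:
y(E, v) = 7 + v
g = 1/3874380 ≈ 2.5811e-7
w = 145161 (w = 381**2 = 145161)
(w + (-814 - 468)**2)*(g + y(h(-25), 1811)) = (145161 + (-814 - 468)**2)*(1/3874380 + (7 + 1811)) = (145161 + (-1282)**2)*(1/3874380 + 1818) = (145161 + 1643524)*(7043622841/3874380) = 1788685*(7043622841/3874380) = 2519764504270817/774876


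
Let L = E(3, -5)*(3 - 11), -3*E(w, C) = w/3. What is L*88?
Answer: 704/3 ≈ 234.67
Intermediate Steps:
E(w, C) = -w/9 (E(w, C) = -w/(3*3) = -w/9)
L = 8/3 (L = (-⅑*3)*(3 - 11) = -⅓*(-8) = 8/3 ≈ 2.6667)
L*88 = (8/3)*88 = 704/3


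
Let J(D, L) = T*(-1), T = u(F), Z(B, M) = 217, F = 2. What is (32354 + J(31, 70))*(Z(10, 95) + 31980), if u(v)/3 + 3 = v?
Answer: 1041798329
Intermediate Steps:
u(v) = -9 + 3*v
T = -3 (T = -9 + 3*2 = -9 + 6 = -3)
J(D, L) = 3 (J(D, L) = -3*(-1) = 3)
(32354 + J(31, 70))*(Z(10, 95) + 31980) = (32354 + 3)*(217 + 31980) = 32357*32197 = 1041798329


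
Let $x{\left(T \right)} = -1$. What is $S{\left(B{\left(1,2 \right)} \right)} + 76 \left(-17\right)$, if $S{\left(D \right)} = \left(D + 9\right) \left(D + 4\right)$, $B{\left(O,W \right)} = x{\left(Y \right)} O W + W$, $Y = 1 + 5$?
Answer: $-1256$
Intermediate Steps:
$Y = 6$
$B{\left(O,W \right)} = W - O W$ ($B{\left(O,W \right)} = - O W + W = W - O W$)
$S{\left(D \right)} = \left(4 + D\right) \left(9 + D\right)$ ($S{\left(D \right)} = \left(9 + D\right) \left(4 + D\right) = \left(4 + D\right) \left(9 + D\right)$)
$S{\left(B{\left(1,2 \right)} \right)} + 76 \left(-17\right) = \left(36 + \left(2 \left(1 - 1\right)\right)^{2} + 13 \cdot 2 \left(1 - 1\right)\right) + 76 \left(-17\right) = \left(36 + \left(2 \left(1 - 1\right)\right)^{2} + 13 \cdot 2 \left(1 - 1\right)\right) - 1292 = \left(36 + \left(2 \cdot 0\right)^{2} + 13 \cdot 2 \cdot 0\right) - 1292 = \left(36 + 0^{2} + 13 \cdot 0\right) - 1292 = \left(36 + 0 + 0\right) - 1292 = 36 - 1292 = -1256$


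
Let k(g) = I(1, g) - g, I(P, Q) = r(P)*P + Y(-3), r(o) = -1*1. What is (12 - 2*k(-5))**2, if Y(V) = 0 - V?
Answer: 4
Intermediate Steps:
Y(V) = -V
r(o) = -1
I(P, Q) = 3 - P (I(P, Q) = -P - 1*(-3) = -P + 3 = 3 - P)
k(g) = 2 - g (k(g) = (3 - 1*1) - g = (3 - 1) - g = 2 - g)
(12 - 2*k(-5))**2 = (12 - 2*(2 - 1*(-5)))**2 = (12 - 2*(2 + 5))**2 = (12 - 2*7)**2 = (12 - 14)**2 = (-2)**2 = 4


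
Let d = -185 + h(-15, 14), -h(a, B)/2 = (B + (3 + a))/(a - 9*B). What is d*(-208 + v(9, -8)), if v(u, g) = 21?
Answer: 4877147/141 ≈ 34590.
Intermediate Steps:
h(a, B) = -2*(3 + B + a)/(a - 9*B) (h(a, B) = -2*(B + (3 + a))/(a - 9*B) = -2*(3 + B + a)/(a - 9*B))
d = -26081/141 (d = -185 + 2*(3 + 14 - 15)/(-1*(-15) + 9*14) = -185 + 2*2/(15 + 126) = -185 + 2*2/141 = -185 + 2*(1/141)*2 = -185 + 4/141 = -26081/141 ≈ -184.97)
d*(-208 + v(9, -8)) = -26081*(-208 + 21)/141 = -26081/141*(-187) = 4877147/141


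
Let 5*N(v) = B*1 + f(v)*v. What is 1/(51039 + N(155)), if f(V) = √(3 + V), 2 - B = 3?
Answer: 637985/32560090843 - 775*√158/65120181686 ≈ 1.9444e-5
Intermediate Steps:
B = -1 (B = 2 - 1*3 = 2 - 3 = -1)
N(v) = -⅕ + v*√(3 + v)/5 (N(v) = (-1*1 + √(3 + v)*v)/5 = (-1 + v*√(3 + v))/5 = -⅕ + v*√(3 + v)/5)
1/(51039 + N(155)) = 1/(51039 + (-⅕ + (⅕)*155*√(3 + 155))) = 1/(51039 + (-⅕ + (⅕)*155*√158)) = 1/(51039 + (-⅕ + 31*√158)) = 1/(255194/5 + 31*√158)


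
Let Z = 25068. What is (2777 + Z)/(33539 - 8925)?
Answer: 27845/24614 ≈ 1.1313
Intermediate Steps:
(2777 + Z)/(33539 - 8925) = (2777 + 25068)/(33539 - 8925) = 27845/24614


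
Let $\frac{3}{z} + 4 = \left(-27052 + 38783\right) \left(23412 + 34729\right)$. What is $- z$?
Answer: $- \frac{1}{227350689} \approx -4.3985 \cdot 10^{-9}$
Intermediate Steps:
$z = \frac{1}{227350689}$ ($z = \frac{3}{-4 + \left(-27052 + 38783\right) \left(23412 + 34729\right)} = \frac{3}{-4 + 11731 \cdot 58141} = \frac{3}{-4 + 682052071} = \frac{3}{682052067} = 3 \cdot \frac{1}{682052067} = \frac{1}{227350689} \approx 4.3985 \cdot 10^{-9}$)
$- z = \left(-1\right) \frac{1}{227350689} = - \frac{1}{227350689}$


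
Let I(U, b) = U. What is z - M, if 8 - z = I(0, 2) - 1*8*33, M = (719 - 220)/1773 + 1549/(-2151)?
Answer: 38481692/141249 ≈ 272.44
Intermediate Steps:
M = -61964/141249 (M = 499*(1/1773) + 1549*(-1/2151) = 499/1773 - 1549/2151 = -61964/141249 ≈ -0.43869)
z = 272 (z = 8 - (0 - 1*8*33) = 8 - (0 - 8*33) = 8 - (0 - 264) = 8 - 1*(-264) = 8 + 264 = 272)
z - M = 272 - 1*(-61964/141249) = 272 + 61964/141249 = 38481692/141249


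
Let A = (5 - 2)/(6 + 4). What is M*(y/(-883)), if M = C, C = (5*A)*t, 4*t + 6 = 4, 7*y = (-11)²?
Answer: 363/24724 ≈ 0.014682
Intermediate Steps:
y = 121/7 (y = (⅐)*(-11)² = (⅐)*121 = 121/7 ≈ 17.286)
t = -½ (t = -3/2 + (¼)*4 = -3/2 + 1 = -½ ≈ -0.50000)
A = 3/10 ≈ 0.30000
C = -¾ (C = (5*(3/10))*(-½) = (3/2)*(-½) = -¾ ≈ -0.75000)
M = -¾ ≈ -0.75000
M*(y/(-883)) = -363/(28*(-883)) = -363*(-1)/(28*883) = -¾*(-121/6181) = 363/24724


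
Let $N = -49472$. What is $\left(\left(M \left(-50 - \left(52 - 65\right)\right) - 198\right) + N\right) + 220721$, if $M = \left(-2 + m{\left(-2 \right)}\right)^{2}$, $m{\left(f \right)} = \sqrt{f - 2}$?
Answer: $171051 + 296 i \approx 1.7105 \cdot 10^{5} + 296.0 i$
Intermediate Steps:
$m{\left(f \right)} = \sqrt{-2 + f}$
$M = \left(-2 + 2 i\right)^{2}$ ($M = \left(-2 + \sqrt{-2 - 2}\right)^{2} = \left(-2 + \sqrt{-4}\right)^{2} = \left(-2 + 2 i\right)^{2} \approx - 8.0 i$)
$\left(\left(M \left(-50 - \left(52 - 65\right)\right) - 198\right) + N\right) + 220721 = \left(\left(- 8 i \left(-50 - \left(52 - 65\right)\right) - 198\right) - 49472\right) + 220721 = \left(\left(- 8 i \left(-50 - -13\right) - 198\right) - 49472\right) + 220721 = \left(\left(- 8 i \left(-50 + 13\right) - 198\right) - 49472\right) + 220721 = \left(\left(- 8 i \left(-37\right) - 198\right) - 49472\right) + 220721 = \left(\left(296 i - 198\right) - 49472\right) + 220721 = \left(\left(-198 + 296 i\right) - 49472\right) + 220721 = \left(-49670 + 296 i\right) + 220721 = 171051 + 296 i$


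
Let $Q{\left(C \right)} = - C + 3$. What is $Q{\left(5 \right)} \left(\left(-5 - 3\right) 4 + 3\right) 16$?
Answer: $928$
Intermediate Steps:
$Q{\left(C \right)} = 3 - C$
$Q{\left(5 \right)} \left(\left(-5 - 3\right) 4 + 3\right) 16 = \left(3 - 5\right) \left(\left(-5 - 3\right) 4 + 3\right) 16 = - 2 \left(\left(-8\right) 4 + 3\right) 16 = - 2 \left(-32 + 3\right) 16 = \left(-2\right) \left(-29\right) 16 = 58 \cdot 16 = 928$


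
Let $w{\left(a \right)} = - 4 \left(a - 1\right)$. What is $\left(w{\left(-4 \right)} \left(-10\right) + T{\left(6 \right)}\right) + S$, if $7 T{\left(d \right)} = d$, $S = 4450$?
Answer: $\frac{29756}{7} \approx 4250.9$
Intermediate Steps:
$T{\left(d \right)} = \frac{d}{7}$
$w{\left(a \right)} = 4 - 4 a$ ($w{\left(a \right)} = - 4 \left(-1 + a\right) = 4 - 4 a$)
$\left(w{\left(-4 \right)} \left(-10\right) + T{\left(6 \right)}\right) + S = \left(\left(4 - -16\right) \left(-10\right) + \frac{1}{7} \cdot 6\right) + 4450 = \left(\left(4 + 16\right) \left(-10\right) + \frac{6}{7}\right) + 4450 = \left(20 \left(-10\right) + \frac{6}{7}\right) + 4450 = \left(-200 + \frac{6}{7}\right) + 4450 = - \frac{1394}{7} + 4450 = \frac{29756}{7}$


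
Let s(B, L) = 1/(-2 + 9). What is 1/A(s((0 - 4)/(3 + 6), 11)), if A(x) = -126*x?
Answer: -1/18 ≈ -0.055556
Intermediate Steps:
s(B, L) = ⅐ (s(B, L) = 1/7 = ⅐)
1/A(s((0 - 4)/(3 + 6), 11)) = 1/(-126*⅐) = 1/(-18) = -1/18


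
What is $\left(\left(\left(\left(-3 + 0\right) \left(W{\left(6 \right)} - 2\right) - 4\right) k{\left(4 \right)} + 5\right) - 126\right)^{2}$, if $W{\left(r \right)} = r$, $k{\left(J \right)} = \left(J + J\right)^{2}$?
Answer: $1311025$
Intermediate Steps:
$k{\left(J \right)} = 4 J^{2}$ ($k{\left(J \right)} = \left(2 J\right)^{2} = 4 J^{2}$)
$\left(\left(\left(\left(-3 + 0\right) \left(W{\left(6 \right)} - 2\right) - 4\right) k{\left(4 \right)} + 5\right) - 126\right)^{2} = \left(\left(\left(\left(-3 + 0\right) \left(6 - 2\right) - 4\right) 4 \cdot 4^{2} + 5\right) - 126\right)^{2} = \left(\left(\left(\left(-3\right) 4 - 4\right) 4 \cdot 16 + 5\right) - 126\right)^{2} = \left(\left(\left(-12 - 4\right) 64 + 5\right) - 126\right)^{2} = \left(\left(\left(-16\right) 64 + 5\right) - 126\right)^{2} = \left(\left(-1024 + 5\right) - 126\right)^{2} = \left(-1019 - 126\right)^{2} = \left(-1145\right)^{2} = 1311025$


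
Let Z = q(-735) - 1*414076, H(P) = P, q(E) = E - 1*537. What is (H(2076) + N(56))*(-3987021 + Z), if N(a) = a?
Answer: -9385850708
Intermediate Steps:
q(E) = -537 + E (q(E) = E - 537 = -537 + E)
Z = -415348 (Z = (-537 - 735) - 1*414076 = -1272 - 414076 = -415348)
(H(2076) + N(56))*(-3987021 + Z) = (2076 + 56)*(-3987021 - 415348) = 2132*(-4402369) = -9385850708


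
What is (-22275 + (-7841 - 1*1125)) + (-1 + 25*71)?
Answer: -29467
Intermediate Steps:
(-22275 + (-7841 - 1*1125)) + (-1 + 25*71) = (-22275 + (-7841 - 1125)) + (-1 + 1775) = (-22275 - 8966) + 1774 = -31241 + 1774 = -29467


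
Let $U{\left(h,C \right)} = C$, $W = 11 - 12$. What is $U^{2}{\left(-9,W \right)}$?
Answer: $1$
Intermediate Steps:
$W = -1$
$U^{2}{\left(-9,W \right)} = \left(-1\right)^{2} = 1$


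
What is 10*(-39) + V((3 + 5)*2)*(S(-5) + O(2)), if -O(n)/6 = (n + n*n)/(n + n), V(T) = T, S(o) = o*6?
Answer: -1014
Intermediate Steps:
S(o) = 6*o
O(n) = -3*(n + n**2)/n (O(n) = -6*(n + n*n)/(n + n) = -6*(n + n**2)/(2*n) = -6*(n + n**2)*1/(2*n) = -3*(n + n**2)/n)
10*(-39) + V((3 + 5)*2)*(S(-5) + O(2)) = 10*(-39) + ((3 + 5)*2)*(6*(-5) + (-3 - 3*2)) = -390 + (8*2)*(-30 + (-3 - 6)) = -390 + 16*(-30 - 9) = -390 + 16*(-39) = -390 - 624 = -1014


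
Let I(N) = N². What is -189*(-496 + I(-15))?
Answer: 51219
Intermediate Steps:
-189*(-496 + I(-15)) = -189*(-496 + (-15)²) = -189*(-496 + 225) = -189*(-271) = 51219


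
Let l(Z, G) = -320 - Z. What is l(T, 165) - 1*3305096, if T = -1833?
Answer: -3303583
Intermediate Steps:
l(T, 165) - 1*3305096 = (-320 - 1*(-1833)) - 1*3305096 = (-320 + 1833) - 3305096 = 1513 - 3305096 = -3303583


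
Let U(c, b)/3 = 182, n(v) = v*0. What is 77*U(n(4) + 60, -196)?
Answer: 42042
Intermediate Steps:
n(v) = 0
U(c, b) = 546 (U(c, b) = 3*182 = 546)
77*U(n(4) + 60, -196) = 77*546 = 42042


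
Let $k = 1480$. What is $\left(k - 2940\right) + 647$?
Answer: $-813$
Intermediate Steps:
$\left(k - 2940\right) + 647 = \left(1480 - 2940\right) + 647 = -1460 + 647 = -813$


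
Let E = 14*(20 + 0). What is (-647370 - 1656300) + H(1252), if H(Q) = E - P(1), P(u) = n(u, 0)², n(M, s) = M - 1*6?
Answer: -2303415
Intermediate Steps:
n(M, s) = -6 + M (n(M, s) = M - 6 = -6 + M)
P(u) = (-6 + u)²
E = 280 (E = 14*20 = 280)
H(Q) = 255 (H(Q) = 280 - (-6 + 1)² = 280 - 1*(-5)² = 280 - 1*25 = 280 - 25 = 255)
(-647370 - 1656300) + H(1252) = (-647370 - 1656300) + 255 = -2303670 + 255 = -2303415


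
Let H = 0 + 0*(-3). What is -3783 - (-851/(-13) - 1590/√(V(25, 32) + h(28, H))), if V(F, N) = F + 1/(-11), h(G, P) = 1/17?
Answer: -50030/13 + 1590*√873103/4669 ≈ -3530.3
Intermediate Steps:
H = 0 (H = 0 + 0 = 0)
h(G, P) = 1/17
V(F, N) = -1/11 + F (V(F, N) = F - 1/11 = -1/11 + F)
-3783 - (-851/(-13) - 1590/√(V(25, 32) + h(28, H))) = -3783 - (-851/(-13) - 1590/√((-1/11 + 25) + 1/17)) = -3783 - (-851*(-1/13) - 1590/√(274/11 + 1/17)) = -3783 - (851/13 - 1590*√873103/4669) = -3783 + (-851/13 + 1590*√873103/4669) = -50030/13 + 1590*√873103/4669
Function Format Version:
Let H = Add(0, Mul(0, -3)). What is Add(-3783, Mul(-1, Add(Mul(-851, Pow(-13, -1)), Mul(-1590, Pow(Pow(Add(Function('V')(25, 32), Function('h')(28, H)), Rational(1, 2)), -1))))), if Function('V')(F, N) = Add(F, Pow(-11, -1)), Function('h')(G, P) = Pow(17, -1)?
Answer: Add(Rational(-50030, 13), Mul(Rational(1590, 4669), Pow(873103, Rational(1, 2)))) ≈ -3530.3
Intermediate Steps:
H = 0 (H = Add(0, 0) = 0)
Function('h')(G, P) = Rational(1, 17)
Function('V')(F, N) = Add(Rational(-1, 11), F) (Function('V')(F, N) = Add(F, Rational(-1, 11)) = Add(Rational(-1, 11), F))
Add(-3783, Mul(-1, Add(Mul(-851, Pow(-13, -1)), Mul(-1590, Pow(Pow(Add(Function('V')(25, 32), Function('h')(28, H)), Rational(1, 2)), -1))))) = Add(-3783, Mul(-1, Add(Mul(-851, Pow(-13, -1)), Mul(-1590, Pow(Pow(Add(Add(Rational(-1, 11), 25), Rational(1, 17)), Rational(1, 2)), -1))))) = Add(-3783, Mul(-1, Add(Mul(-851, Rational(-1, 13)), Mul(-1590, Pow(Pow(Add(Rational(274, 11), Rational(1, 17)), Rational(1, 2)), -1))))) = Add(-3783, Mul(-1, Add(Rational(851, 13), Mul(-1590, Pow(Pow(Rational(4669, 187), Rational(1, 2)), -1))))) = Add(-3783, Mul(-1, Add(Rational(851, 13), Mul(-1590, Pow(Mul(Rational(1, 187), Pow(873103, Rational(1, 2))), -1))))) = Add(-3783, Mul(-1, Add(Rational(851, 13), Mul(-1590, Mul(Rational(1, 4669), Pow(873103, Rational(1, 2))))))) = Add(-3783, Mul(-1, Add(Rational(851, 13), Mul(Rational(-1590, 4669), Pow(873103, Rational(1, 2)))))) = Add(-3783, Add(Rational(-851, 13), Mul(Rational(1590, 4669), Pow(873103, Rational(1, 2))))) = Add(Rational(-50030, 13), Mul(Rational(1590, 4669), Pow(873103, Rational(1, 2))))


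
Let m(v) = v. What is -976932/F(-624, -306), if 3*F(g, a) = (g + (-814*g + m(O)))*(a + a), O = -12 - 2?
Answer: 7401/784006 ≈ 0.0094400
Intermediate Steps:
O = -14
F(g, a) = 2*a*(-14 - 813*g)/3 (F(g, a) = ((g + (-814*g - 14))*(a + a))/3 = ((g + (-14 - 814*g))*(2*a))/3 = ((-14 - 813*g)*(2*a))/3 = (2*a*(-14 - 813*g))/3 = 2*a*(-14 - 813*g)/3)
-976932/F(-624, -306) = -976932*1/(204*(14 + 813*(-624))) = -976932*1/(204*(14 - 507312)) = -976932/((-⅔*(-306)*(-507298))) = -976932/(-103488792) = -976932*(-1/103488792) = 7401/784006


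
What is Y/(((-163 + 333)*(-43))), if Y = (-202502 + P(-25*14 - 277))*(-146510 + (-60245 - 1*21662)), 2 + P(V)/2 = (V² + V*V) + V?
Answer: 156323569626/3655 ≈ 4.2770e+7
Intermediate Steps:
P(V) = -4 + 2*V + 4*V² (P(V) = -4 + 2*((V² + V*V) + V) = -4 + 2*((V² + V²) + V) = -4 + 2*(2*V² + V) = -4 + 2*(V + 2*V²) = -4 + (2*V + 4*V²) = -4 + 2*V + 4*V²)
Y = -312647139252 (Y = (-202502 + (-4 + 2*(-25*14 - 277) + 4*(-25*14 - 277)²))*(-146510 + (-60245 - 1*21662)) = (-202502 + (-4 + 2*(-350 - 277) + 4*(-350 - 277)²))*(-146510 + (-60245 - 21662)) = (-202502 + (-4 + 2*(-627) + 4*(-627)²))*(-146510 - 81907) = (-202502 + (-4 - 1254 + 4*393129))*(-228417) = (-202502 + (-4 - 1254 + 1572516))*(-228417) = (-202502 + 1571258)*(-228417) = 1368756*(-228417) = -312647139252)
Y/(((-163 + 333)*(-43))) = -312647139252*(-1/(43*(-163 + 333))) = -312647139252/(170*(-43)) = -312647139252/(-7310) = -312647139252*(-1/7310) = 156323569626/3655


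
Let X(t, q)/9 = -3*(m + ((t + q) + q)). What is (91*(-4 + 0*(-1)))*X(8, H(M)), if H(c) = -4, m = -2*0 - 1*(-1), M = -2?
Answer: 9828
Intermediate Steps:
m = 1 (m = 0 + 1 = 1)
X(t, q) = -27 - 54*q - 27*t (X(t, q) = 9*(-3*(1 + ((t + q) + q))) = 9*(-3*(1 + ((q + t) + q))) = 9*(-3*(1 + (t + 2*q))) = 9*(-3*(1 + t + 2*q)) = 9*(-3 - 6*q - 3*t) = -27 - 54*q - 27*t)
(91*(-4 + 0*(-1)))*X(8, H(M)) = (91*(-4 + 0*(-1)))*(-27 - 54*(-4) - 27*8) = (91*(-4 + 0))*(-27 + 216 - 216) = (91*(-4))*(-27) = -364*(-27) = 9828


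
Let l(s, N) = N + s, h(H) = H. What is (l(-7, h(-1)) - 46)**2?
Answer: 2916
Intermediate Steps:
(l(-7, h(-1)) - 46)**2 = ((-1 - 7) - 46)**2 = (-8 - 46)**2 = (-54)**2 = 2916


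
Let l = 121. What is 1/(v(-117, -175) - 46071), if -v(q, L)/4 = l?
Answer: -1/46555 ≈ -2.1480e-5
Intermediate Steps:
v(q, L) = -484 (v(q, L) = -4*121 = -484)
1/(v(-117, -175) - 46071) = 1/(-484 - 46071) = 1/(-46555) = -1/46555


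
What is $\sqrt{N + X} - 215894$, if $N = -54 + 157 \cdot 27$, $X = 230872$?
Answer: $-215894 + \sqrt{235057} \approx -2.1541 \cdot 10^{5}$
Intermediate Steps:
$N = 4185$ ($N = -54 + 4239 = 4185$)
$\sqrt{N + X} - 215894 = \sqrt{4185 + 230872} - 215894 = \sqrt{235057} - 215894 = -215894 + \sqrt{235057}$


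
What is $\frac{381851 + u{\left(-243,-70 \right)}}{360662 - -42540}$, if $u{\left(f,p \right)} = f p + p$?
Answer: $\frac{398791}{403202} \approx 0.98906$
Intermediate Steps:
$u{\left(f,p \right)} = p + f p$
$\frac{381851 + u{\left(-243,-70 \right)}}{360662 - -42540} = \frac{381851 - 70 \left(1 - 243\right)}{360662 - -42540} = \frac{381851 - -16940}{360662 + 42540} = \frac{381851 + 16940}{403202} = 398791 \cdot \frac{1}{403202} = \frac{398791}{403202}$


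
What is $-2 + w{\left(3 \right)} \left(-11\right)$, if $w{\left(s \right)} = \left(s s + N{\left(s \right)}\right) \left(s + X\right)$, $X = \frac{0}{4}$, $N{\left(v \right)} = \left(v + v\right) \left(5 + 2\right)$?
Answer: $-1685$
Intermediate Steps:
$N{\left(v \right)} = 14 v$ ($N{\left(v \right)} = 2 v 7 = 14 v$)
$X = 0$ ($X = 0 \cdot \frac{1}{4} = 0$)
$w{\left(s \right)} = s \left(s^{2} + 14 s\right)$ ($w{\left(s \right)} = \left(s s + 14 s\right) \left(s + 0\right) = \left(s^{2} + 14 s\right) s = s \left(s^{2} + 14 s\right)$)
$-2 + w{\left(3 \right)} \left(-11\right) = -2 + 3^{2} \left(14 + 3\right) \left(-11\right) = -2 + 9 \cdot 17 \left(-11\right) = -2 + 153 \left(-11\right) = -2 - 1683 = -1685$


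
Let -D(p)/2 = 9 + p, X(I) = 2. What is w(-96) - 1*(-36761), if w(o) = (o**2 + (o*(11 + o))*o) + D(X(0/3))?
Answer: -737405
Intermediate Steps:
D(p) = -18 - 2*p (D(p) = -2*(9 + p) = -18 - 2*p)
w(o) = -22 + o**2 + o**2*(11 + o) (w(o) = (o**2 + (o*(11 + o))*o) + (-18 - 2*2) = (o**2 + o**2*(11 + o)) + (-18 - 4) = (o**2 + o**2*(11 + o)) - 22 = -22 + o**2 + o**2*(11 + o))
w(-96) - 1*(-36761) = (-22 + (-96)**3 + 12*(-96)**2) - 1*(-36761) = (-22 - 884736 + 12*9216) + 36761 = (-22 - 884736 + 110592) + 36761 = -774166 + 36761 = -737405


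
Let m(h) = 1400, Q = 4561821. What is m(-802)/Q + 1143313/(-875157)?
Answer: -1738121344391/1330769860299 ≈ -1.3061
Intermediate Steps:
m(-802)/Q + 1143313/(-875157) = 1400/4561821 + 1143313/(-875157) = 1400*(1/4561821) + 1143313*(-1/875157) = 1400/4561821 - 1143313/875157 = -1738121344391/1330769860299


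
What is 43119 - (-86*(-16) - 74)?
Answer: 41817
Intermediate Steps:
43119 - (-86*(-16) - 74) = 43119 - (1376 - 74) = 43119 - 1*1302 = 43119 - 1302 = 41817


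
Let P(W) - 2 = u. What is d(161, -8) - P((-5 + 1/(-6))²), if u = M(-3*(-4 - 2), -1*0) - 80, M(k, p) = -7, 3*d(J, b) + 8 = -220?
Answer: 9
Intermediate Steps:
d(J, b) = -76 (d(J, b) = -8/3 + (⅓)*(-220) = -8/3 - 220/3 = -76)
u = -87 (u = -7 - 80 = -87)
P(W) = -85 (P(W) = 2 - 87 = -85)
d(161, -8) - P((-5 + 1/(-6))²) = -76 - 1*(-85) = -76 + 85 = 9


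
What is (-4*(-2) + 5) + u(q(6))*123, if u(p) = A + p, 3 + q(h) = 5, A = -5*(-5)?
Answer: 3334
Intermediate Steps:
A = 25
q(h) = 2 (q(h) = -3 + 5 = 2)
u(p) = 25 + p
(-4*(-2) + 5) + u(q(6))*123 = (-4*(-2) + 5) + (25 + 2)*123 = (8 + 5) + 27*123 = 13 + 3321 = 3334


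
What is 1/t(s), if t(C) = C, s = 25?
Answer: 1/25 ≈ 0.040000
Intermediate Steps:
1/t(s) = 1/25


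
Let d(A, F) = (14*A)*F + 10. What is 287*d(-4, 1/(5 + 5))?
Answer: 6314/5 ≈ 1262.8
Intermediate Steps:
d(A, F) = 10 + 14*A*F (d(A, F) = 14*A*F + 10 = 10 + 14*A*F)
287*d(-4, 1/(5 + 5)) = 287*(10 + 14*(-4)/(5 + 5)) = 287*(10 + 14*(-4)/10) = 287*(10 + 14*(-4)*(⅒)) = 287*(10 - 28/5) = 287*(22/5) = 6314/5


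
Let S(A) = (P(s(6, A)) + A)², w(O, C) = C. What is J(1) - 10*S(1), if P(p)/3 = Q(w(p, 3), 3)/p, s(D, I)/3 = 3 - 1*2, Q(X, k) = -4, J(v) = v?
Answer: -89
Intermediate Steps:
s(D, I) = 3 (s(D, I) = 3*(3 - 1*2) = 3*(3 - 2) = 3*1 = 3)
P(p) = -12/p (P(p) = 3*(-4/p) = -12/p)
S(A) = (-4 + A)² (S(A) = (-12/3 + A)² = (-12*⅓ + A)² = (-4 + A)²)
J(1) - 10*S(1) = 1 - 10*(-4 + 1)² = 1 - 10*(-3)² = 1 - 10*9 = 1 - 90 = -89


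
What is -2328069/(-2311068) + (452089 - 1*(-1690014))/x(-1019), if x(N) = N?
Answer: -1649391131231/784992764 ≈ -2101.2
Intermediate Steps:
-2328069/(-2311068) + (452089 - 1*(-1690014))/x(-1019) = -2328069/(-2311068) + (452089 - 1*(-1690014))/(-1019) = -2328069*(-1/2311068) + (452089 + 1690014)*(-1/1019) = 776023/770356 + 2142103*(-1/1019) = 776023/770356 - 2142103/1019 = -1649391131231/784992764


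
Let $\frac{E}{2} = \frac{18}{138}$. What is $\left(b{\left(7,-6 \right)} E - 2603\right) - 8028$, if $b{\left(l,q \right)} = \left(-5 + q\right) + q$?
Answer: $- \frac{244615}{23} \approx -10635.0$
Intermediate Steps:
$E = \frac{6}{23}$ ($E = 2 \cdot \frac{18}{138} = 2 \cdot 18 \cdot \frac{1}{138} = 2 \cdot \frac{3}{23} = \frac{6}{23} \approx 0.26087$)
$b{\left(l,q \right)} = -5 + 2 q$
$\left(b{\left(7,-6 \right)} E - 2603\right) - 8028 = \left(\left(-5 + 2 \left(-6\right)\right) \frac{6}{23} - 2603\right) - 8028 = \left(\left(-5 - 12\right) \frac{6}{23} - 2603\right) - 8028 = \left(\left(-17\right) \frac{6}{23} - 2603\right) - 8028 = \left(- \frac{102}{23} - 2603\right) - 8028 = - \frac{59971}{23} - 8028 = - \frac{244615}{23}$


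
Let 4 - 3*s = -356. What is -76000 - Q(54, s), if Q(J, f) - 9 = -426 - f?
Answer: -75463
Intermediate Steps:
s = 120 (s = 4/3 - ⅓*(-356) = 4/3 + 356/3 = 120)
Q(J, f) = -417 - f (Q(J, f) = 9 + (-426 - f) = -417 - f)
-76000 - Q(54, s) = -76000 - (-417 - 1*120) = -76000 - (-417 - 120) = -76000 - 1*(-537) = -76000 + 537 = -75463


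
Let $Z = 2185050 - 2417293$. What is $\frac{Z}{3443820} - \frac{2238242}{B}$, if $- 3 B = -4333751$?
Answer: $- \frac{24130791026813}{14924658368820} \approx -1.6168$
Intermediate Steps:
$B = \frac{4333751}{3}$ ($B = \left(- \frac{1}{3}\right) \left(-4333751\right) = \frac{4333751}{3} \approx 1.4446 \cdot 10^{6}$)
$Z = -232243$ ($Z = 2185050 - 2417293 = -232243$)
$\frac{Z}{3443820} - \frac{2238242}{B} = - \frac{232243}{3443820} - \frac{2238242}{\frac{4333751}{3}} = \left(-232243\right) \frac{1}{3443820} - \frac{6714726}{4333751} = - \frac{232243}{3443820} - \frac{6714726}{4333751} = - \frac{24130791026813}{14924658368820}$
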